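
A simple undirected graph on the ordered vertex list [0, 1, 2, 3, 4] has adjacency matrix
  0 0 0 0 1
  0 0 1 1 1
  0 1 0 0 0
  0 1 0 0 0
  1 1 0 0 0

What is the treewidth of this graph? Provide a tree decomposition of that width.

Treewidth 1.
One such decomposition:
Bags: B1 = {1, 2}  B2 = {1, 3}  B3 = {1, 4}  B4 = {0, 4}
Tree: B1–B2, B1–B3, B3–B4

Each bag holds 2 vertices, so the decomposition has width 1, which upper-bounds the treewidth. G has an edge, so its treewidth is at least 1. Therefore the treewidth is 1.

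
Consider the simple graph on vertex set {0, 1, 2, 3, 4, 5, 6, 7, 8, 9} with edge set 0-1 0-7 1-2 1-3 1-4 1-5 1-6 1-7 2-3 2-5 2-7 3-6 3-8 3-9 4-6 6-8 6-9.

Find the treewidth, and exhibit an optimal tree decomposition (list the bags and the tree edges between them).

The largest bag has 3 vertices, giving width 2; this decomposition certifies tw(G) ≤ 2. Conversely, {3, 6, 8} is a clique of size 3, and the vertices of any clique must share a bag in every tree decomposition; so some bag has ≥ 3 vertices and tw(G) ≥ 2. The upper and lower bounds meet at 2, so that is the treewidth.

Treewidth 2.
One such decomposition:
Bags: B1 = {1, 2, 7}  B2 = {1, 2, 3}  B3 = {1, 3, 6}  B4 = {1, 2, 5}  B5 = {3, 6, 8}  B6 = {3, 6, 9}  B7 = {1, 4, 6}  B8 = {0, 1, 7}
Tree: B1–B2, B2–B3, B2–B4, B3–B5, B3–B6, B3–B7, B1–B8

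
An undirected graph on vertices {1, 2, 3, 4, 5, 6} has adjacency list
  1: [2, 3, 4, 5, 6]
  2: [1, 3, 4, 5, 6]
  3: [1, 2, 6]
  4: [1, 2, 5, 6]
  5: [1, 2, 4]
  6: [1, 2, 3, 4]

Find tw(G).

A width-3 tree decomposition is:
Bags: B1 = {1, 2, 3, 6}  B2 = {1, 2, 4, 6}  B3 = {1, 2, 4, 5}
Tree: B1–B2, B2–B3
The largest bag has 4 vertices, giving width 3; this decomposition certifies tw(G) ≤ 3. For the lower bound, the 4 vertices {1, 2, 3, 6} are pairwise adjacent, and any tree decomposition puts a clique entirely inside one bag — forcing width ≥ 3. The upper and lower bounds meet at 3, so that is the treewidth.

3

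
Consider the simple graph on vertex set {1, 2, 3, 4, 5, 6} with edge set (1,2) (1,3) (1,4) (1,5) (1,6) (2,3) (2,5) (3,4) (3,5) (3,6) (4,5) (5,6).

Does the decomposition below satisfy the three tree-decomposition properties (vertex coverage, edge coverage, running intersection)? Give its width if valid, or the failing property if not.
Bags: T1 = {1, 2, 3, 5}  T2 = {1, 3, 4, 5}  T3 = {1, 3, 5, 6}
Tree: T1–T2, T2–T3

Yes; width 3.

Every vertex of G appears in some bag (union = {1, 2, 3, 4, 5, 6}); every edge is covered by a bag; and for each vertex v the set of bags containing v is connected in the bag tree. The decomposition is therefore valid. The largest bag has 4 vertices, so the width is 3.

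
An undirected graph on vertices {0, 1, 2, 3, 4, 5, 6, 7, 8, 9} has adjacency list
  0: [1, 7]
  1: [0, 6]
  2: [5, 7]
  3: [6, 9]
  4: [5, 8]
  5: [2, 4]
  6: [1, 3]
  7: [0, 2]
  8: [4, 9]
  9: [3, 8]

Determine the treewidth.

2

A width-2 tree decomposition is:
Bags: B1 = {0, 2, 7}  B2 = {0, 2, 5}  B3 = {0, 4, 5}  B4 = {0, 4, 8}  B5 = {0, 8, 9}  B6 = {0, 3, 9}  B7 = {0, 3, 6}  B8 = {0, 1, 6}
Tree: B1–B2, B2–B3, B3–B4, B4–B5, B5–B6, B6–B7, B7–B8
The largest bag has 3 vertices, giving width 2; this decomposition certifies tw(G) ≤ 2. For the lower bound, G contains the cycle 0–7–2–5–4–8–9–3–6–1–0, so G is not a forest; only forests have treewidth ≤ 1, hence tw(G) ≥ 2. The upper and lower bounds meet at 2, so that is the treewidth.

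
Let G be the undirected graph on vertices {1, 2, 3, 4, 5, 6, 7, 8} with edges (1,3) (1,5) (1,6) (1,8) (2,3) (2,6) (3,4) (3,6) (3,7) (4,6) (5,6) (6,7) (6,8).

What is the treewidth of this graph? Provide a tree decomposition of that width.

Each bag holds 3 vertices, so the decomposition has width 2, which upper-bounds the treewidth. For the lower bound, the 3 vertices {1, 6, 8} are pairwise adjacent, and any tree decomposition puts a clique entirely inside one bag — forcing width ≥ 2. Hence tw(G) = 2 exactly.

Treewidth 2.
One optimal decomposition is:
Bags: B1 = {3, 4, 6}  B2 = {3, 6, 7}  B3 = {2, 3, 6}  B4 = {1, 3, 6}  B5 = {1, 5, 6}  B6 = {1, 6, 8}
Tree: B1–B2, B1–B3, B2–B4, B4–B5, B5–B6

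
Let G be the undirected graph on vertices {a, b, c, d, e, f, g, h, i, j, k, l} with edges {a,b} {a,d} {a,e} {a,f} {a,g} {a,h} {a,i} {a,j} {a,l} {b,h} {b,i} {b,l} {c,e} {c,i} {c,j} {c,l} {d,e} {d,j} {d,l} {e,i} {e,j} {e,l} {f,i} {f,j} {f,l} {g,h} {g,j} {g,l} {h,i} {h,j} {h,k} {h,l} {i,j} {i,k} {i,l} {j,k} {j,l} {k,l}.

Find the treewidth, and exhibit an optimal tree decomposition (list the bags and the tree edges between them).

The largest bag has 5 vertices, giving width 4; this decomposition certifies tw(G) ≤ 4. On the other hand G contains the 5-clique {a, d, e, j, l}. A clique must lie in a single bag of any decomposition, so no decomposition can have width below 4. Hence tw(G) = 4 exactly.

Treewidth 4.
One such decomposition:
Bags: B1 = {a, f, i, j, l}  B2 = {a, h, i, j, l}  B3 = {a, b, h, i, l}  B4 = {a, e, i, j, l}  B5 = {h, i, j, k, l}  B6 = {a, g, h, j, l}  B7 = {a, d, e, j, l}  B8 = {c, e, i, j, l}
Tree: B1–B2, B2–B3, B1–B4, B2–B5, B2–B6, B4–B7, B4–B8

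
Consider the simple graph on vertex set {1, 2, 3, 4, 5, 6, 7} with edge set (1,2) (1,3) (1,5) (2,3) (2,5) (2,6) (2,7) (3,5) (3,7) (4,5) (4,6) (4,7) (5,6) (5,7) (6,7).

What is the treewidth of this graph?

3

A width-3 tree decomposition is:
Bags: B1 = {4, 5, 6, 7}  B2 = {2, 5, 6, 7}  B3 = {2, 3, 5, 7}  B4 = {1, 2, 3, 5}
Tree: B1–B2, B2–B3, B3–B4
The largest bag has 4 vertices, giving width 3; this decomposition certifies tw(G) ≤ 3. Conversely, {1, 2, 3, 5} is a clique of size 4, and the vertices of any clique must share a bag in every tree decomposition; so some bag has ≥ 4 vertices and tw(G) ≥ 3. Hence tw(G) = 3 exactly.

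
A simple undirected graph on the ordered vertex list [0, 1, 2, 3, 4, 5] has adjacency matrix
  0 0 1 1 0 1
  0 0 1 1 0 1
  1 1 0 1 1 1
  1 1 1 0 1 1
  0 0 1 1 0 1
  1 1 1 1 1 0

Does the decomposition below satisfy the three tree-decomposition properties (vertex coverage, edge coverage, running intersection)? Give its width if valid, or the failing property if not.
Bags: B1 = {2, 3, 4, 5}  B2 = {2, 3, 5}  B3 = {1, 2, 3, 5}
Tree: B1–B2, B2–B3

No — vertex 0 appears in no bag.

A tree decomposition must satisfy three properties: every vertex lies in some bag; for every edge, both endpoints lie together in some bag; and for every vertex, the bags containing it form a connected subtree. Here vertex 0 appears in no bag, so the decomposition is invalid.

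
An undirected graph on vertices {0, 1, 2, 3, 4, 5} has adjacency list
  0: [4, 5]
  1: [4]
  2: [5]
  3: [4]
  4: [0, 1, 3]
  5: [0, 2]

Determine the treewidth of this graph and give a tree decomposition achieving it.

The largest bag has 2 vertices, giving width 1; this decomposition certifies tw(G) ≤ 1. Since G has at least one edge (e.g. 0–5), it is not an edgeless graph, so tw(G) ≥ 1. Therefore the treewidth is 1.

Treewidth 1.
One such decomposition:
Bags: B1 = {0, 5}  B2 = {2, 5}  B3 = {0, 4}  B4 = {1, 4}  B5 = {3, 4}
Tree: B1–B2, B1–B3, B3–B4, B4–B5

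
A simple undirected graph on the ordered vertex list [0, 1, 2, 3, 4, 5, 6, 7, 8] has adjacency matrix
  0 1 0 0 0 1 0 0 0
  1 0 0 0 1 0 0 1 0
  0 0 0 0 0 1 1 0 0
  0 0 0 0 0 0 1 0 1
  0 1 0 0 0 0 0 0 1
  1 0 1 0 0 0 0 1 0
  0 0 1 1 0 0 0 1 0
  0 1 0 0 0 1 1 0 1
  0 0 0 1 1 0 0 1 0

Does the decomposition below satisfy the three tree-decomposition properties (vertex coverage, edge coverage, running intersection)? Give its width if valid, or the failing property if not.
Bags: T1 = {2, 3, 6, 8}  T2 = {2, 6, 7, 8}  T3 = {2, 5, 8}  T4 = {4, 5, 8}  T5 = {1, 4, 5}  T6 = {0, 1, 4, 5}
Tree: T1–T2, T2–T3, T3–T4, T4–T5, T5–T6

A tree decomposition must satisfy three properties: every vertex lies in some bag; for every edge, both endpoints lie together in some bag; and for every vertex, the bags containing it form a connected subtree. Here edge (7,5) lies in no bag, so the decomposition is invalid.

No — edge (7,5) lies in no bag.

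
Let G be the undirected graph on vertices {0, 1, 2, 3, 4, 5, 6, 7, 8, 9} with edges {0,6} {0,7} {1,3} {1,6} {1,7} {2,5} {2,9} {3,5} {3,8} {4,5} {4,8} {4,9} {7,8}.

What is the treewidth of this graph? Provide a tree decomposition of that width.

The largest bag has 3 vertices, giving width 2; this decomposition certifies tw(G) ≤ 2. The edges 6–0–7–1–6 form a cycle, so G is not a tree and its treewidth is at least 2. Therefore the treewidth is 2.

Treewidth 2.
Bags: B1 = {0, 1, 6}  B2 = {0, 1, 7}  B3 = {1, 3, 7}  B4 = {3, 7, 8}  B5 = {3, 5, 8}  B6 = {4, 5, 8}  B7 = {2, 4, 5}  B8 = {2, 4, 9}
Tree: B1–B2, B2–B3, B3–B4, B4–B5, B5–B6, B6–B7, B7–B8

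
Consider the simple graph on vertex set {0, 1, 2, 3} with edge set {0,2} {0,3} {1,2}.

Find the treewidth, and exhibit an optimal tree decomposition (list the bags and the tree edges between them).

Every bag has size at most 2, so the width is 2 − 1 = 1 and tw(G) ≤ 1. Any graph with an edge has treewidth ≥ 1, and G has the edge 3–0. Combining the bounds, tw(G) = 1.

Treewidth 1.
Bags: B1 = {0, 3}  B2 = {0, 2}  B3 = {1, 2}
Tree: B1–B2, B2–B3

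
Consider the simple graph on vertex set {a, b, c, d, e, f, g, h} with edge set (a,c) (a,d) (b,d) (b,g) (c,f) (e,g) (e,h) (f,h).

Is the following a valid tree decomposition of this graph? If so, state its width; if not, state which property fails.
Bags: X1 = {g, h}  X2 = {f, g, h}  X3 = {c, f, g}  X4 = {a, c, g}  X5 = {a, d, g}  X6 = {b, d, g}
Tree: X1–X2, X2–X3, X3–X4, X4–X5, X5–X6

A tree decomposition must satisfy three properties: every vertex lies in some bag; for every edge, both endpoints lie together in some bag; and for every vertex, the bags containing it form a connected subtree. Here vertex e appears in no bag, so the decomposition is invalid.

No — vertex e appears in no bag.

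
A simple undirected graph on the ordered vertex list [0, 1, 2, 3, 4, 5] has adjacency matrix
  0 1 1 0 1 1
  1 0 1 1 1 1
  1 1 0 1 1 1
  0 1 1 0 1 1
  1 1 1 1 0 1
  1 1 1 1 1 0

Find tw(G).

A width-4 tree decomposition is:
Bags: B1 = {0, 1, 2, 4, 5}  B2 = {1, 2, 3, 4, 5}
Tree: B1–B2
Every bag has size at most 5, so the width is 5 − 1 = 4 and tw(G) ≤ 4. For the lower bound, the 5 vertices {0, 1, 2, 4, 5} are pairwise adjacent, and any tree decomposition puts a clique entirely inside one bag — forcing width ≥ 4. Combining the bounds, tw(G) = 4.

4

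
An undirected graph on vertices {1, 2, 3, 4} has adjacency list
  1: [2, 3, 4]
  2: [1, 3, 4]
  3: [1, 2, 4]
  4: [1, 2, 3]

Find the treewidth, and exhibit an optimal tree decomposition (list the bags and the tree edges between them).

Treewidth 3.
One optimal decomposition is:
Bags: B1 = {1, 2, 3, 4}
Tree: (single bag)

With just one bag of size 4, the width is 4 − 1 = 3, so tw(G) ≤ 3. On the other hand G contains the 4-clique {1, 2, 3, 4}. A clique must lie in a single bag of any decomposition, so no decomposition can have width below 3. Therefore the treewidth is 3.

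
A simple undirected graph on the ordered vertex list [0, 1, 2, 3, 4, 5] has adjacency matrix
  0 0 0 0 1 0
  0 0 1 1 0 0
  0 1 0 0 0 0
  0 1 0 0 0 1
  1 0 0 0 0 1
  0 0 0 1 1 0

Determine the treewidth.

1

A width-1 tree decomposition is:
Bags: B1 = {0, 4}  B2 = {4, 5}  B3 = {3, 5}  B4 = {1, 3}  B5 = {1, 2}
Tree: B1–B2, B2–B3, B3–B4, B4–B5
Every bag has size at most 2, so the width is 2 − 1 = 1 and tw(G) ≤ 1. G has an edge, so its treewidth is at least 1. The upper and lower bounds meet at 1, so that is the treewidth.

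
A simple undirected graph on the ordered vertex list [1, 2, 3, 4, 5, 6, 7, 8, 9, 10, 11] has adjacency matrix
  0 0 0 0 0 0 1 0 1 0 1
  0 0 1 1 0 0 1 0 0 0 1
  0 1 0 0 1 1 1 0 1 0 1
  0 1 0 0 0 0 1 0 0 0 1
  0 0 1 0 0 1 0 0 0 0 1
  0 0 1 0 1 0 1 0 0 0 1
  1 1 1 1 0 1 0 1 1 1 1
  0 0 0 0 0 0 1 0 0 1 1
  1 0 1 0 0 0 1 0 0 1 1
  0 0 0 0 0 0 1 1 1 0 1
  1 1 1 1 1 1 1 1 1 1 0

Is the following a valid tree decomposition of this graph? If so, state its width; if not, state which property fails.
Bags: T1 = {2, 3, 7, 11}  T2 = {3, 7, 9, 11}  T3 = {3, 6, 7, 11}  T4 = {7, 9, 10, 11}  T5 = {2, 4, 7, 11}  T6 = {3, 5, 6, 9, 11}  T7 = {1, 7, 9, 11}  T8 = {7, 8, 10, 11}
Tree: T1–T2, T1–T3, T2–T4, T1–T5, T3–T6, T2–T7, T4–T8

No — bags containing vertex 9 are not connected in the tree.

A tree decomposition must satisfy three properties: every vertex lies in some bag; for every edge, both endpoints lie together in some bag; and for every vertex, the bags containing it form a connected subtree. Here bags containing vertex 9 are not connected in the tree, so the decomposition is invalid.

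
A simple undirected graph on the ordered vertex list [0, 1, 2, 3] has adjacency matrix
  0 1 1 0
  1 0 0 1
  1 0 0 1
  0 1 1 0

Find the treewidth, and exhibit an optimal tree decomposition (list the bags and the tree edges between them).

Each bag holds 3 vertices, so the decomposition has width 2, which upper-bounds the treewidth. Since 3–2–0–1–3 is a cycle in G, G is not acyclic. Forests are exactly the graphs of treewidth ≤ 1, so tw(G) ≥ 2. Therefore the treewidth is 2.

Treewidth 2.
One optimal decomposition is:
Bags: B1 = {0, 2, 3}  B2 = {0, 1, 3}
Tree: B1–B2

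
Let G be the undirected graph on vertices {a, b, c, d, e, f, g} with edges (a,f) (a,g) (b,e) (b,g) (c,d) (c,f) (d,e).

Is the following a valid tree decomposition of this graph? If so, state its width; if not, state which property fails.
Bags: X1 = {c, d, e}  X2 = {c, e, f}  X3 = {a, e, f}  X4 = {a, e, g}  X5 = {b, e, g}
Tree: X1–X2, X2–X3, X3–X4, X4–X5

Vertex coverage: the bags together contain {a, b, c, d, e, f, g}, the full vertex set. Edge coverage: each edge of G has both endpoints in at least one bag. Running intersection: for every vertex, the bags containing it form a connected subtree. All three properties hold, so this is a valid tree decomposition of width max|bag| − 1 = 2, and hence tw(G) ≤ 2.

Yes; width 2.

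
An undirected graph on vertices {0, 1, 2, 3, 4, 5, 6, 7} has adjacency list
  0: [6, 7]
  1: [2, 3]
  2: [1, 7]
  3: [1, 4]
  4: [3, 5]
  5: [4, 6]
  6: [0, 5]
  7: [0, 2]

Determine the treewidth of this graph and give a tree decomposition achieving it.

The largest bag has 3 vertices, giving width 2; this decomposition certifies tw(G) ≤ 2. For the lower bound, G contains the cycle 5–4–3–1–2–7–0–6–5, so G is not a forest; only forests have treewidth ≤ 1, hence tw(G) ≥ 2. Therefore the treewidth is 2.

Treewidth 2.
One such decomposition:
Bags: B1 = {3, 4, 5}  B2 = {1, 3, 5}  B3 = {1, 2, 5}  B4 = {2, 5, 7}  B5 = {0, 5, 7}  B6 = {0, 5, 6}
Tree: B1–B2, B2–B3, B3–B4, B4–B5, B5–B6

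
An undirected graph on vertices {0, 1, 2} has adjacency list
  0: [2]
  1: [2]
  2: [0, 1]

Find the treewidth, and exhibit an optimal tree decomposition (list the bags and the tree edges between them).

Treewidth 1.
One such decomposition:
Bags: B1 = {0, 2}  B2 = {1, 2}
Tree: B1–B2

Each bag holds 2 vertices, so the decomposition has width 1, which upper-bounds the treewidth. Since G has at least one edge (e.g. 2–0), it is not an edgeless graph, so tw(G) ≥ 1. Hence tw(G) = 1 exactly.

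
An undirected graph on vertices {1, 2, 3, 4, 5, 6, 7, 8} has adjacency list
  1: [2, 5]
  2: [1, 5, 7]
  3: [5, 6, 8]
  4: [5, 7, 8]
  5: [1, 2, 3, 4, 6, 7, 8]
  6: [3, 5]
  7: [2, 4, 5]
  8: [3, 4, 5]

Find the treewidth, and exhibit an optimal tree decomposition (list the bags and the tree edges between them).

Every bag has size at most 3, so the width is 3 − 1 = 2 and tw(G) ≤ 2. Conversely, {1, 2, 5} is a clique of size 3, and the vertices of any clique must share a bag in every tree decomposition; so some bag has ≥ 3 vertices and tw(G) ≥ 2. Combining the bounds, tw(G) = 2.

Treewidth 2.
One optimal decomposition is:
Bags: B1 = {4, 5, 8}  B2 = {3, 5, 8}  B3 = {4, 5, 7}  B4 = {2, 5, 7}  B5 = {3, 5, 6}  B6 = {1, 2, 5}
Tree: B1–B2, B1–B3, B3–B4, B2–B5, B4–B6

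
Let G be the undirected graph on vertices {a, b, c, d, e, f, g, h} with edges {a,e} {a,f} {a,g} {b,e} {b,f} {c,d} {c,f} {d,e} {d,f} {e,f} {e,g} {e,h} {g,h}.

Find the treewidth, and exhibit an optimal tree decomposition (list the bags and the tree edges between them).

Every bag has size at most 3, so the width is 3 − 1 = 2 and tw(G) ≤ 2. On the other hand G contains the 3-clique {e, g, h}. A clique must lie in a single bag of any decomposition, so no decomposition can have width below 2. The upper and lower bounds meet at 2, so that is the treewidth.

Treewidth 2.
Bags: B1 = {a, e, f}  B2 = {a, e, g}  B3 = {e, g, h}  B4 = {d, e, f}  B5 = {b, e, f}  B6 = {c, d, f}
Tree: B1–B2, B2–B3, B1–B4, B1–B5, B4–B6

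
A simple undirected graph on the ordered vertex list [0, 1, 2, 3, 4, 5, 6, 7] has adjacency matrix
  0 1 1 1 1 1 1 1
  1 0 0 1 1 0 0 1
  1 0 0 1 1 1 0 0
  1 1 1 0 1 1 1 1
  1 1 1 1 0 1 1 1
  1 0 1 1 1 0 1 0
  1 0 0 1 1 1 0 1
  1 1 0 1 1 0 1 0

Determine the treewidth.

4

A width-4 tree decomposition is:
Bags: B1 = {0, 3, 4, 5, 6}  B2 = {0, 3, 4, 6, 7}  B3 = {0, 2, 3, 4, 5}  B4 = {0, 1, 3, 4, 7}
Tree: B1–B2, B1–B3, B2–B4
The largest bag has 5 vertices, giving width 4; this decomposition certifies tw(G) ≤ 4. Conversely, {0, 1, 3, 4, 7} is a clique of size 5, and the vertices of any clique must share a bag in every tree decomposition; so some bag has ≥ 5 vertices and tw(G) ≥ 4. The upper and lower bounds meet at 4, so that is the treewidth.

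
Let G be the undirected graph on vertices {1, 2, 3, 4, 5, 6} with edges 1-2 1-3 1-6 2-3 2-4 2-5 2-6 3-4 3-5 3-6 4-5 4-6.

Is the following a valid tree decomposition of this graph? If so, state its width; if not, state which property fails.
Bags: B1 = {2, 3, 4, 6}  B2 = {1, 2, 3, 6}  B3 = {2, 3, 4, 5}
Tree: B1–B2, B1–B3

Checking the three conditions: (i) the bags cover all of {1, 2, 3, 4, 5, 6}; (ii) for each edge, some bag contains both endpoints; (iii) the bags containing any fixed vertex form a subtree. All hold, so the decomposition is valid with width 4 − 1 = 3.

Yes; width 3.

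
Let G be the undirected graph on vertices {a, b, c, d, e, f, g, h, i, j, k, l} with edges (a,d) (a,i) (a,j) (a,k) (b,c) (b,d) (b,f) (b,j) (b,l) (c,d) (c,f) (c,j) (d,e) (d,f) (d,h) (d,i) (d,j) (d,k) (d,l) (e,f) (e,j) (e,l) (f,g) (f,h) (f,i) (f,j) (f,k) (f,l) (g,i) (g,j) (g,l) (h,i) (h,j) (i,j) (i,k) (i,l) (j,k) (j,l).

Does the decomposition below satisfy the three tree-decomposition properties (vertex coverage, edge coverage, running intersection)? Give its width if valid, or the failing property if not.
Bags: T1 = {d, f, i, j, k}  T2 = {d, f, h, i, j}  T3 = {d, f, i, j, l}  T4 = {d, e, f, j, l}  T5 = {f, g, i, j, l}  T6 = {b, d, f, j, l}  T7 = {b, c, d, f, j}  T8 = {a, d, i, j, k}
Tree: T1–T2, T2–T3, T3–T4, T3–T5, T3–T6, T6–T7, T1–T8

Yes; width 4.

Vertex coverage: the bags together contain {a, b, c, d, e, f, g, h, i, j, k, l}, the full vertex set. Edge coverage: each edge of G has both endpoints in at least one bag. Running intersection: for every vertex, the bags containing it form a connected subtree. All three properties hold, so this is a valid tree decomposition of width max|bag| − 1 = 4, and hence tw(G) ≤ 4.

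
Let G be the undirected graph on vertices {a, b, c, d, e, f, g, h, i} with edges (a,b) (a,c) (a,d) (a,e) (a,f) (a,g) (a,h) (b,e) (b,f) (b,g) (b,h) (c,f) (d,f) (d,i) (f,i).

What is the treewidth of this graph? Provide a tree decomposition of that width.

Every bag has size at most 3, so the width is 3 − 1 = 2 and tw(G) ≤ 2. Conversely, {a, d, f} is a clique of size 3, and the vertices of any clique must share a bag in every tree decomposition; so some bag has ≥ 3 vertices and tw(G) ≥ 2. The upper and lower bounds meet at 2, so that is the treewidth.

Treewidth 2.
One such decomposition:
Bags: B1 = {a, b, f}  B2 = {a, b, g}  B3 = {a, b, h}  B4 = {a, d, f}  B5 = {a, b, e}  B6 = {a, c, f}  B7 = {d, f, i}
Tree: B1–B2, B2–B3, B1–B4, B3–B5, B4–B6, B4–B7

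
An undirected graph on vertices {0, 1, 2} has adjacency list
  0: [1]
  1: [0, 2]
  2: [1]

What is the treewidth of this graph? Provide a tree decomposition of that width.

Treewidth 1.
One optimal decomposition is:
Bags: B1 = {0, 1}  B2 = {1, 2}
Tree: B1–B2

Every bag has size at most 2, so the width is 2 − 1 = 1 and tw(G) ≤ 1. Since G has at least one edge (e.g. 1–0), it is not an edgeless graph, so tw(G) ≥ 1. Hence tw(G) = 1 exactly.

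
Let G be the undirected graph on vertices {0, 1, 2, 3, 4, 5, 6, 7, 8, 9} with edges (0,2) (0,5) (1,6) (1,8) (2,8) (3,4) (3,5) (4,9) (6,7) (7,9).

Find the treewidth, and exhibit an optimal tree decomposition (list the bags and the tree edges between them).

Every bag has size at most 3, so the width is 3 − 1 = 2 and tw(G) ≤ 2. For the lower bound, G contains the cycle 9–4–3–5–0–2–8–1–6–7–9, so G is not a forest; only forests have treewidth ≤ 1, hence tw(G) ≥ 2. Combining the bounds, tw(G) = 2.

Treewidth 2.
One optimal decomposition is:
Bags: B1 = {3, 4, 9}  B2 = {3, 5, 9}  B3 = {0, 5, 9}  B4 = {0, 2, 9}  B5 = {2, 8, 9}  B6 = {1, 8, 9}  B7 = {1, 6, 9}  B8 = {6, 7, 9}
Tree: B1–B2, B2–B3, B3–B4, B4–B5, B5–B6, B6–B7, B7–B8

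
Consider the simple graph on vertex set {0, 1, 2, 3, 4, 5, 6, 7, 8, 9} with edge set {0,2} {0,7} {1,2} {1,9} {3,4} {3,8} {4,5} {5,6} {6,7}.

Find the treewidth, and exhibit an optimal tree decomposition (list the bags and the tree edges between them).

Treewidth 1.
Bags: B1 = {1, 9}  B2 = {1, 2}  B3 = {0, 2}  B4 = {0, 7}  B5 = {6, 7}  B6 = {5, 6}  B7 = {4, 5}  B8 = {3, 4}  B9 = {3, 8}
Tree: B1–B2, B2–B3, B3–B4, B4–B5, B5–B6, B6–B7, B7–B8, B8–B9

The largest bag has 2 vertices, giving width 1; this decomposition certifies tw(G) ≤ 1. G has an edge, so its treewidth is at least 1. The upper and lower bounds meet at 1, so that is the treewidth.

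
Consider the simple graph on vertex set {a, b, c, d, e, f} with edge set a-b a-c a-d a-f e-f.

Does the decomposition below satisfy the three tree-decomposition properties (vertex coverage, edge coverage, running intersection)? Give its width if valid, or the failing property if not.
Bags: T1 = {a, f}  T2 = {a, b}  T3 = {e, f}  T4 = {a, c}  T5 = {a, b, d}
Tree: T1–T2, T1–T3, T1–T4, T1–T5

A tree decomposition must satisfy three properties: every vertex lies in some bag; for every edge, both endpoints lie together in some bag; and for every vertex, the bags containing it form a connected subtree. Here bags containing vertex b are not connected in the tree, so the decomposition is invalid.

No — bags containing vertex b are not connected in the tree.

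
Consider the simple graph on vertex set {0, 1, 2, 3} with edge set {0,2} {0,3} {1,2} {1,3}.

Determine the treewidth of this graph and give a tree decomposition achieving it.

Treewidth 2.
Bags: B1 = {1, 2, 3}  B2 = {0, 2, 3}
Tree: B1–B2

Every bag has size at most 3, so the width is 3 − 1 = 2 and tw(G) ≤ 2. Since 3–1–2–0–3 is a cycle in G, G is not acyclic. Forests are exactly the graphs of treewidth ≤ 1, so tw(G) ≥ 2. Hence tw(G) = 2 exactly.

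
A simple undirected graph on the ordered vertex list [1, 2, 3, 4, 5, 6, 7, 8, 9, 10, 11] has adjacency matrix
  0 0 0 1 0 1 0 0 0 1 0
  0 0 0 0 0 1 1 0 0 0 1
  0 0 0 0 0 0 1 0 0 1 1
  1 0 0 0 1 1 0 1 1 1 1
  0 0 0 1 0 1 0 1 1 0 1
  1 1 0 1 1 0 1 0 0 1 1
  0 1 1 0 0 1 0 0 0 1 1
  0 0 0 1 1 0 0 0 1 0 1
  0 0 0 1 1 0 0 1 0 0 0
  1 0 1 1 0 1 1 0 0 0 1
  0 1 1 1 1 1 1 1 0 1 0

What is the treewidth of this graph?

A width-3 tree decomposition is:
Bags: B1 = {4, 5, 6, 11}  B2 = {4, 5, 8, 11}  B3 = {4, 5, 8, 9}  B4 = {4, 6, 10, 11}  B5 = {6, 7, 10, 11}  B6 = {2, 6, 7, 11}  B7 = {1, 4, 6, 10}  B8 = {3, 7, 10, 11}
Tree: B1–B2, B2–B3, B1–B4, B4–B5, B5–B6, B4–B7, B5–B8
The largest bag has 4 vertices, giving width 3; this decomposition certifies tw(G) ≤ 3. Conversely, {1, 4, 6, 10} is a clique of size 4, and the vertices of any clique must share a bag in every tree decomposition; so some bag has ≥ 4 vertices and tw(G) ≥ 3. Therefore the treewidth is 3.

3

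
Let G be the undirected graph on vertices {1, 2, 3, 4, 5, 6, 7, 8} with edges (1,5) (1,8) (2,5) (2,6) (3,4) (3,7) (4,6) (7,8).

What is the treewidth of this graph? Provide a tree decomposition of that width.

The largest bag has 3 vertices, giving width 2; this decomposition certifies tw(G) ≤ 2. Since 4–3–7–8–1–5–2–6–4 is a cycle in G, G is not acyclic. Forests are exactly the graphs of treewidth ≤ 1, so tw(G) ≥ 2. Combining the bounds, tw(G) = 2.

Treewidth 2.
One such decomposition:
Bags: B1 = {3, 4, 7}  B2 = {4, 7, 8}  B3 = {1, 4, 8}  B4 = {1, 4, 5}  B5 = {2, 4, 5}  B6 = {2, 4, 6}
Tree: B1–B2, B2–B3, B3–B4, B4–B5, B5–B6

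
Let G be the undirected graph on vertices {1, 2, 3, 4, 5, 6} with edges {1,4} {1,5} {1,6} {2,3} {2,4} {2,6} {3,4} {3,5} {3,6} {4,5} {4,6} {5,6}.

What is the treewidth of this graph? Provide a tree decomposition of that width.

Each bag holds 4 vertices, so the decomposition has width 3, which upper-bounds the treewidth. On the other hand G contains the 4-clique {1, 4, 5, 6}. A clique must lie in a single bag of any decomposition, so no decomposition can have width below 3. Therefore the treewidth is 3.

Treewidth 3.
One such decomposition:
Bags: B1 = {3, 4, 5, 6}  B2 = {1, 4, 5, 6}  B3 = {2, 3, 4, 6}
Tree: B1–B2, B1–B3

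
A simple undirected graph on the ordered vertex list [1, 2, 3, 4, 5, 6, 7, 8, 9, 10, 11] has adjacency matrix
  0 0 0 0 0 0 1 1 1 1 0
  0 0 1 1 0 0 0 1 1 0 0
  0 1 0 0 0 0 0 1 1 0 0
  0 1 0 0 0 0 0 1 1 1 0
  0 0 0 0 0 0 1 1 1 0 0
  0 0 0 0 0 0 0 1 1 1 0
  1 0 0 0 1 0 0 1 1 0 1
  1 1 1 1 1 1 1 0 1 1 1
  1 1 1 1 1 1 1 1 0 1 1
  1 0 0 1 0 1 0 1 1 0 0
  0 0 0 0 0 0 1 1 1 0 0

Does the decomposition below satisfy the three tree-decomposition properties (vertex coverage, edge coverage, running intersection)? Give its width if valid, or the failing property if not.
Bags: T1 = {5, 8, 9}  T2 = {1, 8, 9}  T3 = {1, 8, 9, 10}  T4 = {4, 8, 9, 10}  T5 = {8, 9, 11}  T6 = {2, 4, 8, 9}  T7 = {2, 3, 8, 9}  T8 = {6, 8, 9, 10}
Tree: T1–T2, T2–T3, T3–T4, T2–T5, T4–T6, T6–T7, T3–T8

A tree decomposition must satisfy three properties: every vertex lies in some bag; for every edge, both endpoints lie together in some bag; and for every vertex, the bags containing it form a connected subtree. Here vertex 7 appears in no bag, so the decomposition is invalid.

No — vertex 7 appears in no bag.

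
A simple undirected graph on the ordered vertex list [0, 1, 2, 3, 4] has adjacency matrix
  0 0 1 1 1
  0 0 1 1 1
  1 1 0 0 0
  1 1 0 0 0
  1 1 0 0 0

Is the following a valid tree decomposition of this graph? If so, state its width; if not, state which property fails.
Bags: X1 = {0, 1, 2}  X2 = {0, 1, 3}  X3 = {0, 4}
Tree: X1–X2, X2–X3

No — edge (1,4) lies in no bag.

A tree decomposition must satisfy three properties: every vertex lies in some bag; for every edge, both endpoints lie together in some bag; and for every vertex, the bags containing it form a connected subtree. Here edge (1,4) lies in no bag, so the decomposition is invalid.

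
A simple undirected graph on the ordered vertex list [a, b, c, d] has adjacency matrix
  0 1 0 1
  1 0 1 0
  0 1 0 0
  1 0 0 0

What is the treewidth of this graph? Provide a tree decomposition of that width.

Treewidth 1.
One such decomposition:
Bags: B1 = {a, d}  B2 = {a, b}  B3 = {b, c}
Tree: B1–B2, B2–B3

The largest bag has 2 vertices, giving width 1; this decomposition certifies tw(G) ≤ 1. Since G has at least one edge (e.g. a–d), it is not an edgeless graph, so tw(G) ≥ 1. Combining the bounds, tw(G) = 1.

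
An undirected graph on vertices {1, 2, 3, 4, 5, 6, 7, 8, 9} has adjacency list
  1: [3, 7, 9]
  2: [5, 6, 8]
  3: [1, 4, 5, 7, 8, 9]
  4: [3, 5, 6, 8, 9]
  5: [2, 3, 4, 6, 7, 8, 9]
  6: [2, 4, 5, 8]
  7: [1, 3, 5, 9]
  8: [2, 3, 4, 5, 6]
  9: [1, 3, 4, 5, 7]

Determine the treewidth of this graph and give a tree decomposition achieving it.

Treewidth 3.
One optimal decomposition is:
Bags: B1 = {3, 4, 5, 8}  B2 = {3, 4, 5, 9}  B3 = {3, 5, 7, 9}  B4 = {4, 5, 6, 8}  B5 = {2, 5, 6, 8}  B6 = {1, 3, 7, 9}
Tree: B1–B2, B2–B3, B1–B4, B4–B5, B3–B6

The largest bag has 4 vertices, giving width 3; this decomposition certifies tw(G) ≤ 3. Conversely, {1, 3, 7, 9} is a clique of size 4, and the vertices of any clique must share a bag in every tree decomposition; so some bag has ≥ 4 vertices and tw(G) ≥ 3. Therefore the treewidth is 3.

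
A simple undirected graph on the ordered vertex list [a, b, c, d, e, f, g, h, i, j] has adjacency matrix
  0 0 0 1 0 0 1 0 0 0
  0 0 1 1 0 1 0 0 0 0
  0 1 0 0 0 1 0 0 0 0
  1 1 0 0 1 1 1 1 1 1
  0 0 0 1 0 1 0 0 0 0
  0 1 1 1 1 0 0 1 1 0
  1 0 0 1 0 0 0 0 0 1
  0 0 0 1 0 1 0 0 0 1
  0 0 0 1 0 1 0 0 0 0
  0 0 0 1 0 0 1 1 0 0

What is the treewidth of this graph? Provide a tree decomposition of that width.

Each bag holds 3 vertices, so the decomposition has width 2, which upper-bounds the treewidth. On the other hand G contains the 3-clique {d, g, j}. A clique must lie in a single bag of any decomposition, so no decomposition can have width below 2. Therefore the treewidth is 2.

Treewidth 2.
One optimal decomposition is:
Bags: B1 = {d, f, h}  B2 = {b, d, f}  B3 = {d, h, j}  B4 = {d, g, j}  B5 = {b, c, f}  B6 = {d, f, i}  B7 = {a, d, g}  B8 = {d, e, f}
Tree: B1–B2, B1–B3, B3–B4, B2–B5, B1–B6, B4–B7, B2–B8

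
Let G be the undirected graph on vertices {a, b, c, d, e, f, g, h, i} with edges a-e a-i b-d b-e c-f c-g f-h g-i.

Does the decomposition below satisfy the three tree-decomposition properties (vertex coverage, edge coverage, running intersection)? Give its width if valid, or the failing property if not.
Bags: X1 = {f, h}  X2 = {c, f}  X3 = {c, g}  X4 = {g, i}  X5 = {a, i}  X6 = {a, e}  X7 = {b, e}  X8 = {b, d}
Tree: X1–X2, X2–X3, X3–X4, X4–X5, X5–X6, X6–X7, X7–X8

Every vertex of G appears in some bag (union = {a, b, c, d, e, f, g, h, i}); every edge is covered by a bag; and for each vertex v the set of bags containing v is connected in the bag tree. The decomposition is therefore valid. The largest bag has 2 vertices, so the width is 1.

Yes; width 1.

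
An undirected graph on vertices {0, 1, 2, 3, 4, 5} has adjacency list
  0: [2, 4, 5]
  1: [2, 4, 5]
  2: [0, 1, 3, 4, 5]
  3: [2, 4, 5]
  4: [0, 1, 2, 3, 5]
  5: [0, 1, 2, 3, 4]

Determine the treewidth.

3

A width-3 tree decomposition is:
Bags: B1 = {1, 2, 4, 5}  B2 = {0, 2, 4, 5}  B3 = {2, 3, 4, 5}
Tree: B1–B2, B2–B3
Every bag has size at most 4, so the width is 4 − 1 = 3 and tw(G) ≤ 3. For the lower bound, the 4 vertices {0, 2, 4, 5} are pairwise adjacent, and any tree decomposition puts a clique entirely inside one bag — forcing width ≥ 3. Combining the bounds, tw(G) = 3.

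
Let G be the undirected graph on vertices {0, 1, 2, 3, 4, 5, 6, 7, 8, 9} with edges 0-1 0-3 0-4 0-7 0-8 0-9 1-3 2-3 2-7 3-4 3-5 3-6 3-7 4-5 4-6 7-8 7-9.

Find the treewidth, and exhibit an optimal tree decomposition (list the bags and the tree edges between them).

Treewidth 2.
One such decomposition:
Bags: B1 = {0, 3, 7}  B2 = {0, 3, 4}  B3 = {0, 1, 3}  B4 = {0, 7, 8}  B5 = {0, 7, 9}  B6 = {3, 4, 6}  B7 = {3, 4, 5}  B8 = {2, 3, 7}
Tree: B1–B2, B2–B3, B1–B4, B4–B5, B2–B6, B6–B7, B1–B8

The largest bag has 3 vertices, giving width 2; this decomposition certifies tw(G) ≤ 2. On the other hand G contains the 3-clique {0, 7, 8}. A clique must lie in a single bag of any decomposition, so no decomposition can have width below 2. The upper and lower bounds meet at 2, so that is the treewidth.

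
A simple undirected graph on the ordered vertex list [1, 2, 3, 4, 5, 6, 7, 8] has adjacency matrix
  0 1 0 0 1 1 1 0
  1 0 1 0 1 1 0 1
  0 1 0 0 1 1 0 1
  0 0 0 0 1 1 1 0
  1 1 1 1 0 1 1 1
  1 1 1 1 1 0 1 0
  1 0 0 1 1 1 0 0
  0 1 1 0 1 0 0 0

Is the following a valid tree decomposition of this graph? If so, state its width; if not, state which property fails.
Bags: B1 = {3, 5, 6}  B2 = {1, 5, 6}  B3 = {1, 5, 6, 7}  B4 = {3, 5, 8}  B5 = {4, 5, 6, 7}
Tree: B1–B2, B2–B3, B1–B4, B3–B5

A tree decomposition must satisfy three properties: every vertex lies in some bag; for every edge, both endpoints lie together in some bag; and for every vertex, the bags containing it form a connected subtree. Here vertex 2 appears in no bag, so the decomposition is invalid.

No — vertex 2 appears in no bag.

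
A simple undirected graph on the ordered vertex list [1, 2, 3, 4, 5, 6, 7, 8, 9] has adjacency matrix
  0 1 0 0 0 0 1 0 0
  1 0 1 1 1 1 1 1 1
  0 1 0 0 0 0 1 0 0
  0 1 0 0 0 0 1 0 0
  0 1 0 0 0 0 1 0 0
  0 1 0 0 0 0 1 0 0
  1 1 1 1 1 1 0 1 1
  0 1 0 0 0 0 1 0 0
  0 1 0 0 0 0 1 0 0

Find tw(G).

2

A width-2 tree decomposition is:
Bags: B1 = {2, 6, 7}  B2 = {2, 7, 8}  B3 = {2, 4, 7}  B4 = {2, 5, 7}  B5 = {2, 3, 7}  B6 = {1, 2, 7}  B7 = {2, 7, 9}
Tree: B1–B2, B1–B3, B3–B4, B1–B5, B4–B6, B5–B7
Each bag holds 3 vertices, so the decomposition has width 2, which upper-bounds the treewidth. Conversely, {1, 2, 7} is a clique of size 3, and the vertices of any clique must share a bag in every tree decomposition; so some bag has ≥ 3 vertices and tw(G) ≥ 2. Therefore the treewidth is 2.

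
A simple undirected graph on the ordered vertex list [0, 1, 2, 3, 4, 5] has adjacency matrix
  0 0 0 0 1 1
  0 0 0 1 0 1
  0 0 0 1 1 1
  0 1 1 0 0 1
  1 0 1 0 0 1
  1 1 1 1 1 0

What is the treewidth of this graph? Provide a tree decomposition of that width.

Treewidth 2.
One such decomposition:
Bags: B1 = {2, 3, 5}  B2 = {2, 4, 5}  B3 = {1, 3, 5}  B4 = {0, 4, 5}
Tree: B1–B2, B1–B3, B2–B4

Every bag has size at most 3, so the width is 3 − 1 = 2 and tw(G) ≤ 2. Conversely, {0, 4, 5} is a clique of size 3, and the vertices of any clique must share a bag in every tree decomposition; so some bag has ≥ 3 vertices and tw(G) ≥ 2. Therefore the treewidth is 2.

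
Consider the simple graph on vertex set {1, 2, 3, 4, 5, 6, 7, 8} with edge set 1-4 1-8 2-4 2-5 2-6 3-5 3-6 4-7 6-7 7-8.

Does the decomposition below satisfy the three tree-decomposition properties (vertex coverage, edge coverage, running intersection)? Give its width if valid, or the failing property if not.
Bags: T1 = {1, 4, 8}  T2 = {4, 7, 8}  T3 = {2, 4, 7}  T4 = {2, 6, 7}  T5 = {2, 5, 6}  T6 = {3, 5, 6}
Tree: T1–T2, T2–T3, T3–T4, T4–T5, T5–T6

Yes; width 2.

Vertex coverage: the bags together contain {1, 2, 3, 4, 5, 6, 7, 8}, the full vertex set. Edge coverage: each edge of G has both endpoints in at least one bag. Running intersection: for every vertex, the bags containing it form a connected subtree. All three properties hold, so this is a valid tree decomposition of width max|bag| − 1 = 2, and hence tw(G) ≤ 2.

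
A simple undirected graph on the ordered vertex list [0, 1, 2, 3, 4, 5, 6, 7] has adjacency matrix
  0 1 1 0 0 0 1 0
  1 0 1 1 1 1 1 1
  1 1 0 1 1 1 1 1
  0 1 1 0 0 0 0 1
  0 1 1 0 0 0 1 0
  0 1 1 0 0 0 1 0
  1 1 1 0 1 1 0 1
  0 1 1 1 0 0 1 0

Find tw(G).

A width-3 tree decomposition is:
Bags: B1 = {1, 2, 6, 7}  B2 = {0, 1, 2, 6}  B3 = {1, 2, 4, 6}  B4 = {1, 2, 5, 6}  B5 = {1, 2, 3, 7}
Tree: B1–B2, B1–B3, B1–B4, B1–B5
The largest bag has 4 vertices, giving width 3; this decomposition certifies tw(G) ≤ 3. For the lower bound, the 4 vertices {1, 2, 3, 7} are pairwise adjacent, and any tree decomposition puts a clique entirely inside one bag — forcing width ≥ 3. Hence tw(G) = 3 exactly.

3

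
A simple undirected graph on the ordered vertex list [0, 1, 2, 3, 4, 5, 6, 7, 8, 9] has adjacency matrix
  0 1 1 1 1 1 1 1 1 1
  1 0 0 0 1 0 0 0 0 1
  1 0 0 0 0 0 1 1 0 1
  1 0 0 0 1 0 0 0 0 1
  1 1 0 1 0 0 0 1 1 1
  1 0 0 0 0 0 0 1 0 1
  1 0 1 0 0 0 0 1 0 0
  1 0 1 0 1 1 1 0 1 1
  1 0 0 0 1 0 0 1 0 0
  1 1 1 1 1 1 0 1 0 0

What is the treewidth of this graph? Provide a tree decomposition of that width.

Treewidth 3.
One such decomposition:
Bags: B1 = {0, 2, 7, 9}  B2 = {0, 4, 7, 9}  B3 = {0, 1, 4, 9}  B4 = {0, 4, 7, 8}  B5 = {0, 3, 4, 9}  B6 = {0, 5, 7, 9}  B7 = {0, 2, 6, 7}
Tree: B1–B2, B2–B3, B2–B4, B2–B5, B2–B6, B1–B7

The largest bag has 4 vertices, giving width 3; this decomposition certifies tw(G) ≤ 3. On the other hand G contains the 4-clique {0, 1, 4, 9}. A clique must lie in a single bag of any decomposition, so no decomposition can have width below 3. The upper and lower bounds meet at 3, so that is the treewidth.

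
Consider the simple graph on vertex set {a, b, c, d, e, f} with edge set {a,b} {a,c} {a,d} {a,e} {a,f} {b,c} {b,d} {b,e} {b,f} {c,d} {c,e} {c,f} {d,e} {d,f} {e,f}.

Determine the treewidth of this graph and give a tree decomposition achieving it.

With just one bag of size 6, the width is 6 − 1 = 5, so tw(G) ≤ 5. For the lower bound, the 6 vertices {a, b, c, d, e, f} are pairwise adjacent, and any tree decomposition puts a clique entirely inside one bag — forcing width ≥ 5. Combining the bounds, tw(G) = 5.

Treewidth 5.
One optimal decomposition is:
Bags: B1 = {a, b, c, d, e, f}
Tree: (single bag)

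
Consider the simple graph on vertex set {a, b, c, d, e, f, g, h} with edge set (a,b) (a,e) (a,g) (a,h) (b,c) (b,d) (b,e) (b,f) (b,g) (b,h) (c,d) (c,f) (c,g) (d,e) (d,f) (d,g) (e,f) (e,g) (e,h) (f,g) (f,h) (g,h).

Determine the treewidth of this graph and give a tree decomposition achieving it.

The largest bag has 5 vertices, giving width 4; this decomposition certifies tw(G) ≤ 4. Conversely, {a, b, e, g, h} is a clique of size 5, and the vertices of any clique must share a bag in every tree decomposition; so some bag has ≥ 5 vertices and tw(G) ≥ 4. The upper and lower bounds meet at 4, so that is the treewidth.

Treewidth 4.
One such decomposition:
Bags: B1 = {b, e, f, g, h}  B2 = {a, b, e, g, h}  B3 = {b, d, e, f, g}  B4 = {b, c, d, f, g}
Tree: B1–B2, B1–B3, B3–B4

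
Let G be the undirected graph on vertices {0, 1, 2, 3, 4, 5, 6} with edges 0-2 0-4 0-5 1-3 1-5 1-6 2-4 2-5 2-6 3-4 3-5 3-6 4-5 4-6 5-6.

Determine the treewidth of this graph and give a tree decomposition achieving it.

The largest bag has 4 vertices, giving width 3; this decomposition certifies tw(G) ≤ 3. For the lower bound, the 4 vertices {1, 3, 5, 6} are pairwise adjacent, and any tree decomposition puts a clique entirely inside one bag — forcing width ≥ 3. Combining the bounds, tw(G) = 3.

Treewidth 3.
One optimal decomposition is:
Bags: B1 = {2, 4, 5, 6}  B2 = {3, 4, 5, 6}  B3 = {0, 2, 4, 5}  B4 = {1, 3, 5, 6}
Tree: B1–B2, B1–B3, B2–B4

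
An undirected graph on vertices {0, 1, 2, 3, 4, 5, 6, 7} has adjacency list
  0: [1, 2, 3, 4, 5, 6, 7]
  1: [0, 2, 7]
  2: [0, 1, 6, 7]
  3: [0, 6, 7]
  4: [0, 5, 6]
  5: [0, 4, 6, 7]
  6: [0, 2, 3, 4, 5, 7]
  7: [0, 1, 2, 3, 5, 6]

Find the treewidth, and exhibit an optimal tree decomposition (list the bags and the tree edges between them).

The largest bag has 4 vertices, giving width 3; this decomposition certifies tw(G) ≤ 3. Conversely, {0, 1, 2, 7} is a clique of size 4, and the vertices of any clique must share a bag in every tree decomposition; so some bag has ≥ 4 vertices and tw(G) ≥ 3. Combining the bounds, tw(G) = 3.

Treewidth 3.
One optimal decomposition is:
Bags: B1 = {0, 1, 2, 7}  B2 = {0, 2, 6, 7}  B3 = {0, 5, 6, 7}  B4 = {0, 4, 5, 6}  B5 = {0, 3, 6, 7}
Tree: B1–B2, B2–B3, B3–B4, B2–B5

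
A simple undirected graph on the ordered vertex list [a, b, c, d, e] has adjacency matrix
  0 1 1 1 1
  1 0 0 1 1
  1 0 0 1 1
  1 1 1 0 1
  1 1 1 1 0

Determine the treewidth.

A width-3 tree decomposition is:
Bags: B1 = {a, b, d, e}  B2 = {a, c, d, e}
Tree: B1–B2
Every bag has size at most 4, so the width is 4 − 1 = 3 and tw(G) ≤ 3. Conversely, {a, c, d, e} is a clique of size 4, and the vertices of any clique must share a bag in every tree decomposition; so some bag has ≥ 4 vertices and tw(G) ≥ 3. The upper and lower bounds meet at 3, so that is the treewidth.

3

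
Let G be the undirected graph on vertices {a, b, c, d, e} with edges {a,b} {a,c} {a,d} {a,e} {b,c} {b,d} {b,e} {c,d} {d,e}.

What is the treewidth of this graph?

A width-3 tree decomposition is:
Bags: B1 = {a, b, d, e}  B2 = {a, b, c, d}
Tree: B1–B2
Each bag holds 4 vertices, so the decomposition has width 3, which upper-bounds the treewidth. Conversely, {a, b, d, e} is a clique of size 4, and the vertices of any clique must share a bag in every tree decomposition; so some bag has ≥ 4 vertices and tw(G) ≥ 3. Hence tw(G) = 3 exactly.

3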